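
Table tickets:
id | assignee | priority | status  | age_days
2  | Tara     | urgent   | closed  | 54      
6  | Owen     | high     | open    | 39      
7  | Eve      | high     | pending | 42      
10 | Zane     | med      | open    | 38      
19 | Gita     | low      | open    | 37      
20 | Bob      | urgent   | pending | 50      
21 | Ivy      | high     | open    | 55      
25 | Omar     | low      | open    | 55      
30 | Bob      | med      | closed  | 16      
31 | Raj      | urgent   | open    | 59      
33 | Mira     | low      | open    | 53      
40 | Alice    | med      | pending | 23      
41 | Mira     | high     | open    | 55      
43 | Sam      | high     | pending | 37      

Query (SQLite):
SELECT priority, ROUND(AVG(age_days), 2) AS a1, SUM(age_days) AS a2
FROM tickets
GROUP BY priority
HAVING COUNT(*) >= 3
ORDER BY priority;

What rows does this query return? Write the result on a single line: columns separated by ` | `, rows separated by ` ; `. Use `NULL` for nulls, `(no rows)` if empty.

high | 45.6 | 228 ; low | 48.33 | 145 ; med | 25.67 | 77 ; urgent | 54.33 | 163

Group tickets by priority.
Per group compute: ROUND(AVG(age_days), 2), SUM(age_days).
HAVING: drop groups with fewer than 3 rows.
  high: ids {6, 7, 21, 41, 43} → ROUND(AVG(age_days), 2)=45.6, SUM(age_days)=228
  low: ids {19, 25, 33} → ROUND(AVG(age_days), 2)=48.33, SUM(age_days)=145
  med: ids {10, 30, 40} → ROUND(AVG(age_days), 2)=25.67, SUM(age_days)=77
  urgent: ids {2, 20, 31} → ROUND(AVG(age_days), 2)=54.33, SUM(age_days)=163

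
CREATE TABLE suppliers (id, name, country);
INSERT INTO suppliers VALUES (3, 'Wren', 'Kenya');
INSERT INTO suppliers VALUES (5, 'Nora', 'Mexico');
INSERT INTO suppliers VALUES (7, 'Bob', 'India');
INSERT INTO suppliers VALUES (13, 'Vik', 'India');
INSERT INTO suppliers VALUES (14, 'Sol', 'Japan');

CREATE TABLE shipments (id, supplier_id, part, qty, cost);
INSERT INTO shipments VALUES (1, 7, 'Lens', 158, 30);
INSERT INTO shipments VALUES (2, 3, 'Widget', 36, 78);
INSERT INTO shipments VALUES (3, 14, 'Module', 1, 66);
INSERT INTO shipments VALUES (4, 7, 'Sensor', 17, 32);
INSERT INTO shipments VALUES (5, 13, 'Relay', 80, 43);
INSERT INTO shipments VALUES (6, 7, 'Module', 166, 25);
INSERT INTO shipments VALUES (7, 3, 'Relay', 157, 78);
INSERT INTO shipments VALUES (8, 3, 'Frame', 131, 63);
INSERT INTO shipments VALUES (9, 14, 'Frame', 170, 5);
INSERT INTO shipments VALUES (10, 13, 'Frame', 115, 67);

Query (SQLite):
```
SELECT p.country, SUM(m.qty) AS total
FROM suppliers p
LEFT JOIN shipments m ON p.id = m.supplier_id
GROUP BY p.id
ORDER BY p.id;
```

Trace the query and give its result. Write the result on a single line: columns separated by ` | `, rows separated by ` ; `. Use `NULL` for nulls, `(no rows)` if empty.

LEFT JOIN keeps every suppliers row; unmatched ones get NULL for shipments columns.
Group by suppliers.id and compute SUM(m.qty). SUM over an all-NULL group is NULL.
  3: ids {2, 7, 8} → SUM(m.qty)=324
  5: ids {—} → SUM(m.qty)=NULL
  7: ids {1, 4, 6} → SUM(m.qty)=341
  13: ids {5, 10} → SUM(m.qty)=195
  14: ids {3, 9} → SUM(m.qty)=171

Kenya | 324 ; Mexico | NULL ; India | 341 ; India | 195 ; Japan | 171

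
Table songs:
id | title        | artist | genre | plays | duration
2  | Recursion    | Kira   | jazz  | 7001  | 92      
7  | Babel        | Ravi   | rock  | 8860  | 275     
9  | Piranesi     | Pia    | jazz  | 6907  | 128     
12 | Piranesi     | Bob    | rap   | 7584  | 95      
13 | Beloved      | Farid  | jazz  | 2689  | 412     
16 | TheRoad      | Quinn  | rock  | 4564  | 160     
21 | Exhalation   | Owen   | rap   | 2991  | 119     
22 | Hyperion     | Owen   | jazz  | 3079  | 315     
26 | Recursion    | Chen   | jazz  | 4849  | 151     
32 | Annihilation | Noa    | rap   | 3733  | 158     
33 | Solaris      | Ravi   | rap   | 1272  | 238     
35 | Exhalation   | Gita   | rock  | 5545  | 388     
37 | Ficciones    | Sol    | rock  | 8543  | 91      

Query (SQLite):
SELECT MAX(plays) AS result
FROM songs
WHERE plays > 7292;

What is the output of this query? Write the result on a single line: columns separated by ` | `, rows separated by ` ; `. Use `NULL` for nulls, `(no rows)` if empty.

Rows where plays > 7292 → plays values: [8860, 7584, 8543].
MAX of non-NULL values = 8860.

8860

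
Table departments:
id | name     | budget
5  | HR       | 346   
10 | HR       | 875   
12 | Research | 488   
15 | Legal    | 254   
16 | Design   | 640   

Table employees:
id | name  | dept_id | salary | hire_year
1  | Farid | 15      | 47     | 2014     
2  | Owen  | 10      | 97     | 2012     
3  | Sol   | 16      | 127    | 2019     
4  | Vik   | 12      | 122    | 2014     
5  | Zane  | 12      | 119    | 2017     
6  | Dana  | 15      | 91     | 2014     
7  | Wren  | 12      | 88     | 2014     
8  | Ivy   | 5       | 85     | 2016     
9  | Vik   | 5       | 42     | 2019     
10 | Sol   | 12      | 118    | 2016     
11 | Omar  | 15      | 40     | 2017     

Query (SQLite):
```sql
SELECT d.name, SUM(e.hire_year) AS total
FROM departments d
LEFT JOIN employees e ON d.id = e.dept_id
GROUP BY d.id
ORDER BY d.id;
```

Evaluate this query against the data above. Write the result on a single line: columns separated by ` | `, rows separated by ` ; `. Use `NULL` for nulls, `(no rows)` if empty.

HR | 4035 ; HR | 2012 ; Research | 8061 ; Legal | 6045 ; Design | 2019

LEFT JOIN keeps every departments row; unmatched ones get NULL for employees columns.
Group by departments.id and compute SUM(e.hire_year). SUM over an all-NULL group is NULL.
  5: ids {8, 9} → SUM(e.hire_year)=4035
  10: ids {2} → SUM(e.hire_year)=2012
  12: ids {4, 5, 7, 10} → SUM(e.hire_year)=8061
  15: ids {1, 6, 11} → SUM(e.hire_year)=6045
  16: ids {3} → SUM(e.hire_year)=2019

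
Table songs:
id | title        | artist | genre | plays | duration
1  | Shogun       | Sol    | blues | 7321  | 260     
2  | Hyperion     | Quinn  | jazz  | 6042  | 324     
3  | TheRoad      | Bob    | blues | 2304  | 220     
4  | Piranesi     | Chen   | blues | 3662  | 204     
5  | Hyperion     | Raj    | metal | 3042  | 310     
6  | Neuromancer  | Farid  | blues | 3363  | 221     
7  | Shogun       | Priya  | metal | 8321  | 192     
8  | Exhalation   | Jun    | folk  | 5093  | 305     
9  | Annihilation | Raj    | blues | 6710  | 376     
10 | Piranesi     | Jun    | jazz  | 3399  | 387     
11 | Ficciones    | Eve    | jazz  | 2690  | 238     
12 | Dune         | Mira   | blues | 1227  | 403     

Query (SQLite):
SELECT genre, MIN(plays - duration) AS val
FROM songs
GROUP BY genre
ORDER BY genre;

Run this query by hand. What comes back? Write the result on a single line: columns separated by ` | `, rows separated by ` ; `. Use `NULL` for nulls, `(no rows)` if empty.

For each row compute plays - duration.
Group by genre; take MIN of the expression per group.
  blues: ids {1, 3, 4, 6, 9, 12} → MIN(plays - duration)=824
  folk: ids {8} → MIN(plays - duration)=4788
  jazz: ids {2, 10, 11} → MIN(plays - duration)=2452
  metal: ids {5, 7} → MIN(plays - duration)=2732

blues | 824 ; folk | 4788 ; jazz | 2452 ; metal | 2732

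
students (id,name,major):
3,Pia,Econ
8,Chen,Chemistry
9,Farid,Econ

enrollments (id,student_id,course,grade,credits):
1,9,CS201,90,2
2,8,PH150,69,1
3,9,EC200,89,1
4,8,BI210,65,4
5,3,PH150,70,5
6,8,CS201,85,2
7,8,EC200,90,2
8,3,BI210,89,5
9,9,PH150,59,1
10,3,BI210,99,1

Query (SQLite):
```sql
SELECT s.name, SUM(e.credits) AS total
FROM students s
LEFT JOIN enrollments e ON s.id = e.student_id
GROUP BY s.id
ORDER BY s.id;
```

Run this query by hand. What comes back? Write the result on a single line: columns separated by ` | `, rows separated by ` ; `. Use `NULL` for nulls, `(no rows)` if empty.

LEFT JOIN keeps every students row; unmatched ones get NULL for enrollments columns.
Group by students.id and compute SUM(e.credits). SUM over an all-NULL group is NULL.
  3: ids {5, 8, 10} → SUM(e.credits)=11
  8: ids {2, 4, 6, 7} → SUM(e.credits)=9
  9: ids {1, 3, 9} → SUM(e.credits)=4

Pia | 11 ; Chen | 9 ; Farid | 4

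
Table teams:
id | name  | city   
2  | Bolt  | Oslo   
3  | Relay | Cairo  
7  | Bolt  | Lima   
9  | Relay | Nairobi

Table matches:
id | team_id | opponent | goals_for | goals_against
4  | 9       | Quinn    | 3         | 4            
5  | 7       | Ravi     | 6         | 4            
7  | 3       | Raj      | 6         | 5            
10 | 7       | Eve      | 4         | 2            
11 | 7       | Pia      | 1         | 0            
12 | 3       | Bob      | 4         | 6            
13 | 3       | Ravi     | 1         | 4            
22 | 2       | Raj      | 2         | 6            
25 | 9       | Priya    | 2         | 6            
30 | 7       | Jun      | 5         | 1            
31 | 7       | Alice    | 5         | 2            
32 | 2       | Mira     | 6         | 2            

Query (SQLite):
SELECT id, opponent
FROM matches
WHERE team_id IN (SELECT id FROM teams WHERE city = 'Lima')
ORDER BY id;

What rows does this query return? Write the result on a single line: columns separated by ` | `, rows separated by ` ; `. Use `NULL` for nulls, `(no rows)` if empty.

Inner query: teams.id where city = 'Lima'.
Outer: keep matches rows whose team_id is in that set.
Inner query → {7}

5 | Ravi ; 10 | Eve ; 11 | Pia ; 30 | Jun ; 31 | Alice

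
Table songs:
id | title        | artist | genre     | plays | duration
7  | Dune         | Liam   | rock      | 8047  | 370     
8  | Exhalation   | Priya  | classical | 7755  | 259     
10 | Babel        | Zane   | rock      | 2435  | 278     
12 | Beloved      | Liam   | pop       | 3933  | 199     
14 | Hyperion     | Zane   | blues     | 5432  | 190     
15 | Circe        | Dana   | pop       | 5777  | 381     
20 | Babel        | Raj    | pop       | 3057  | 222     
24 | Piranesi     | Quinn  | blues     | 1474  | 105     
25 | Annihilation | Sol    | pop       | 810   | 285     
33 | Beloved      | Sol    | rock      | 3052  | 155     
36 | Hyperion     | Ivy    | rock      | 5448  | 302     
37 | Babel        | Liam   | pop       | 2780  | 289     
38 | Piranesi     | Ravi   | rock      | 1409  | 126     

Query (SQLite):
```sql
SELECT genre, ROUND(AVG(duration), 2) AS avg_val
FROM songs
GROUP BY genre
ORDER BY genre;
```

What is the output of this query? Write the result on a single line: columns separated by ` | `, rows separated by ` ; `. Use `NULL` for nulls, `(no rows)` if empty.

blues | 147.5 ; classical | 259 ; pop | 275.2 ; rock | 246.2

Partition songs by genre; compute ROUND(AVG(duration), 2) within each group.
  blues: ids {14, 24} → ROUND(AVG(duration), 2)=147.5
  classical: ids {8} → ROUND(AVG(duration), 2)=259
  pop: ids {12, 15, 20, 25, 37} → ROUND(AVG(duration), 2)=275.2
  rock: ids {7, 10, 33, 36, 38} → ROUND(AVG(duration), 2)=246.2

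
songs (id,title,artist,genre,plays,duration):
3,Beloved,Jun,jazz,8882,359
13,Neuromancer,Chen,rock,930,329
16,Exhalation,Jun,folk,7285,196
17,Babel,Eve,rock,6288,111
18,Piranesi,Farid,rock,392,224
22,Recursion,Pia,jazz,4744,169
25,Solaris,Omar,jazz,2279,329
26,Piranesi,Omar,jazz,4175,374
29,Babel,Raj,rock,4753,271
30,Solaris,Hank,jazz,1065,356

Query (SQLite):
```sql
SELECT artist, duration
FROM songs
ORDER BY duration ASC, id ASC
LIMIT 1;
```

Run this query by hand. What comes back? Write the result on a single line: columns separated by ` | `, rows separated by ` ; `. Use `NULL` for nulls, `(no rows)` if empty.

Eve | 111

Sort by duration asc, tiebreak id asc: (111, id=17), (169, id=22), (196, id=16), (224, id=18) …. Take first 1.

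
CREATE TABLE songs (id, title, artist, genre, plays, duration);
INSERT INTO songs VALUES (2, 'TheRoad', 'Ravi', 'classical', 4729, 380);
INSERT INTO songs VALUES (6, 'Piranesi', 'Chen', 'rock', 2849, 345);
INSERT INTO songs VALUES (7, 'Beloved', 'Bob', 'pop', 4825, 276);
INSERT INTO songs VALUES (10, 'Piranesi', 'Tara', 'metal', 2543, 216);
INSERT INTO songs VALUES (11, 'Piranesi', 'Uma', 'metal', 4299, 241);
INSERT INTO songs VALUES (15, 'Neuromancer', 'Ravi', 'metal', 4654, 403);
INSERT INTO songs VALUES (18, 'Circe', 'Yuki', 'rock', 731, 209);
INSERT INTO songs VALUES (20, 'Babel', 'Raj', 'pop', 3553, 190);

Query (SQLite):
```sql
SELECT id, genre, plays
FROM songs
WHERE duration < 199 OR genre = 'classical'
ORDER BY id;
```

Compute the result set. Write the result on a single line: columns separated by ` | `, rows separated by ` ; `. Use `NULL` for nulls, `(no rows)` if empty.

duration < 199: ids {20}
genre = 'classical': ids {2}
Combine with OR.

2 | classical | 4729 ; 20 | pop | 3553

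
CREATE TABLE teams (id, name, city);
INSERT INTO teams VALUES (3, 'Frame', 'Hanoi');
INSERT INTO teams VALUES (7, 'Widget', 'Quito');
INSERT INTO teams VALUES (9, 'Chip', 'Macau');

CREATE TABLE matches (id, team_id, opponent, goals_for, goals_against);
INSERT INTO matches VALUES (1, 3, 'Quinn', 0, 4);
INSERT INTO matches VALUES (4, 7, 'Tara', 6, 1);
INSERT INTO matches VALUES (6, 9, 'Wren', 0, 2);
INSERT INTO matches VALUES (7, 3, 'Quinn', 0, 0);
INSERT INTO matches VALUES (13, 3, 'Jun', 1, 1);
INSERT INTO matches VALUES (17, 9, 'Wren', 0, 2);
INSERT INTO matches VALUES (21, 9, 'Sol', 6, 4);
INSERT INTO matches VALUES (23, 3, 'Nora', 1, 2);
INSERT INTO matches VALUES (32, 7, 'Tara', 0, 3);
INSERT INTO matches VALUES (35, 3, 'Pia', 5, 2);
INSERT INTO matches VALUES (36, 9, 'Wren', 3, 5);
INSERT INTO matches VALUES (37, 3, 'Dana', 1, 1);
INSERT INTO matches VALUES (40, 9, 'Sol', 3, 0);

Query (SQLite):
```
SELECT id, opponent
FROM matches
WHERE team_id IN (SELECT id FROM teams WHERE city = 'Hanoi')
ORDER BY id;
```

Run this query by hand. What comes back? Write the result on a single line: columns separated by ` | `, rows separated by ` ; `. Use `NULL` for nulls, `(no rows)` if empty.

Inner query: teams.id where city = 'Hanoi'.
Outer: keep matches rows whose team_id is in that set.
Inner query → {3}

1 | Quinn ; 7 | Quinn ; 13 | Jun ; 23 | Nora ; 35 | Pia ; 37 | Dana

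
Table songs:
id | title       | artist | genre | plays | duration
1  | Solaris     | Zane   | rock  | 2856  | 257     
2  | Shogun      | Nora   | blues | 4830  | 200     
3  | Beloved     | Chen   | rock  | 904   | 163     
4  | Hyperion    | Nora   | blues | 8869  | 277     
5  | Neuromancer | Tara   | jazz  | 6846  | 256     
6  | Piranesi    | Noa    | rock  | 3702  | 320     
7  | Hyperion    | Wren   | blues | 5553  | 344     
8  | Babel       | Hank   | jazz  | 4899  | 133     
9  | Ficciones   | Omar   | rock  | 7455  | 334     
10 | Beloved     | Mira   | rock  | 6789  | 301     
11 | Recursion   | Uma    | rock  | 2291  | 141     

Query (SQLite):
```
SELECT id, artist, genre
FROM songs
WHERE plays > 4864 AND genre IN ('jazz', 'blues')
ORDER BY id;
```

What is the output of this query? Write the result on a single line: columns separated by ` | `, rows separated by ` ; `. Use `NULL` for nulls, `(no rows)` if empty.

4 | Nora | blues ; 5 | Tara | jazz ; 7 | Wren | blues ; 8 | Hank | jazz

plays > 4864: ids {4, 5, 7, 8, 9, 10}
genre IN ('jazz', 'blues'): ids {2, 4, 5, 7, 8}
Combine with AND.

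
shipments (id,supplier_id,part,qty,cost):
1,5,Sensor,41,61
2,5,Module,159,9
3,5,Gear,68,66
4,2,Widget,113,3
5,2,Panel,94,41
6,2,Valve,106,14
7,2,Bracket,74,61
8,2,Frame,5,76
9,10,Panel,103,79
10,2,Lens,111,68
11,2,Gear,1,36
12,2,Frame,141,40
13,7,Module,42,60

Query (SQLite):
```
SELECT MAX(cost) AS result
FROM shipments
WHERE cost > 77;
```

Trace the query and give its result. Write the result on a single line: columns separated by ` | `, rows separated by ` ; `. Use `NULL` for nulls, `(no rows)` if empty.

79

Rows where cost > 77 → cost values: [79].
MAX of non-NULL values = 79.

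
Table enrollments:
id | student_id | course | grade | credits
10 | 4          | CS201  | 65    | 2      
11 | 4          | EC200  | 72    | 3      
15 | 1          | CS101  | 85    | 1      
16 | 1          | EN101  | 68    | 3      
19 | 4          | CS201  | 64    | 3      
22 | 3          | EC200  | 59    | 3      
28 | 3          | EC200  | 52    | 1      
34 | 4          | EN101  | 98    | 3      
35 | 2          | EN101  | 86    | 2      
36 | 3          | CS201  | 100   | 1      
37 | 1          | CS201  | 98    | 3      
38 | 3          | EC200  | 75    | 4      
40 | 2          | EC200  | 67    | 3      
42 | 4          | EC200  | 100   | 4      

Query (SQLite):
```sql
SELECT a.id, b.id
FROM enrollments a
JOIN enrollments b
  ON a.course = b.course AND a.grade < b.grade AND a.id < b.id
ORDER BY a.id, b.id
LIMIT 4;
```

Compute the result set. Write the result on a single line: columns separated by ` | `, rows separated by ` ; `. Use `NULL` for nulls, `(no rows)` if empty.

Pairs (a,b) with same course, a.grade < b.grade, a.id < b.id.
course groups: CS101:{15} CS201:{10,19,36,37} EC200:{11,22,28,38,40,42} EN101:{16,34,35}
Ordered by (a.id, b.id); first 4.

10 | 36 ; 10 | 37 ; 11 | 38 ; 11 | 42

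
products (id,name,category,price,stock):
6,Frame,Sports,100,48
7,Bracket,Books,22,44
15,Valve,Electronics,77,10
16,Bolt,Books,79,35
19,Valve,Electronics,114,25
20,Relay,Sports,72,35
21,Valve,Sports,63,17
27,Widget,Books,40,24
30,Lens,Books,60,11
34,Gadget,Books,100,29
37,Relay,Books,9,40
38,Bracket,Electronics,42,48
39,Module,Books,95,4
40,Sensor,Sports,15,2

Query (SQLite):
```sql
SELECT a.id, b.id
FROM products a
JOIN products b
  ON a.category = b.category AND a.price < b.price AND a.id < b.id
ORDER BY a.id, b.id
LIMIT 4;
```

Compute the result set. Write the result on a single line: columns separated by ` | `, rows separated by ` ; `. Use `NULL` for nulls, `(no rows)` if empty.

7 | 16 ; 7 | 27 ; 7 | 30 ; 7 | 34

Pairs (a,b) with same category, a.price < b.price, a.id < b.id.
category groups: Books:{7,16,27,30,34,37,39} Electronics:{15,19,38} Sports:{6,20,21,40}
Ordered by (a.id, b.id); first 4.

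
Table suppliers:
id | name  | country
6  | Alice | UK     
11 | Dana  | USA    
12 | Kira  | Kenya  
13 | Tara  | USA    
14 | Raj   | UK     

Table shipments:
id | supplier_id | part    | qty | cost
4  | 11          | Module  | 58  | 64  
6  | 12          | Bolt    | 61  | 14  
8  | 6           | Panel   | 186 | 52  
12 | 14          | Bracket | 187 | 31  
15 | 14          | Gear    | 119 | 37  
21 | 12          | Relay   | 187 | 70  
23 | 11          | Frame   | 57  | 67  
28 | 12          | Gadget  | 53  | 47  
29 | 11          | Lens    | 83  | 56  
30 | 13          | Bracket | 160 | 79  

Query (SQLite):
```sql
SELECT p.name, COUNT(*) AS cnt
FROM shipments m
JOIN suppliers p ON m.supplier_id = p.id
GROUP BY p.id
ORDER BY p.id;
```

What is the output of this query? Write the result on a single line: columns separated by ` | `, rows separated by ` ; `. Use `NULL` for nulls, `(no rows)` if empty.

Alice | 1 ; Dana | 3 ; Kira | 3 ; Tara | 1 ; Raj | 2

Join each shipments row to its suppliers via supplier_id.
Group joined rows by suppliers.id; compute COUNT(*) per group.
  6: ids {8} → COUNT(*)=1
  11: ids {4, 23, 29} → COUNT(*)=3
  12: ids {6, 21, 28} → COUNT(*)=3
  13: ids {30} → COUNT(*)=1
  14: ids {12, 15} → COUNT(*)=2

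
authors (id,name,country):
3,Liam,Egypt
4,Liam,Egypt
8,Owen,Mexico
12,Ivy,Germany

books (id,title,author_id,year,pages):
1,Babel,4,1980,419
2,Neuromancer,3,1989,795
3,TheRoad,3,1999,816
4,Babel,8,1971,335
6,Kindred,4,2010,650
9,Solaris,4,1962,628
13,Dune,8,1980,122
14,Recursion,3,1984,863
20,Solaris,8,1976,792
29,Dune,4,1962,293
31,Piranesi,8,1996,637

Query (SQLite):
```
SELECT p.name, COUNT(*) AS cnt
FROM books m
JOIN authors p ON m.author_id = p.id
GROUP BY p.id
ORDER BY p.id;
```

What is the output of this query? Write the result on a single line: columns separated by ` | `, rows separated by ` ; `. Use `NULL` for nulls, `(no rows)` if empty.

Join each books row to its authors via author_id.
Group joined rows by authors.id; compute COUNT(*) per group.
  3: ids {2, 3, 14} → COUNT(*)=3
  4: ids {1, 6, 9, 29} → COUNT(*)=4
  8: ids {4, 13, 20, 31} → COUNT(*)=4

Liam | 3 ; Liam | 4 ; Owen | 4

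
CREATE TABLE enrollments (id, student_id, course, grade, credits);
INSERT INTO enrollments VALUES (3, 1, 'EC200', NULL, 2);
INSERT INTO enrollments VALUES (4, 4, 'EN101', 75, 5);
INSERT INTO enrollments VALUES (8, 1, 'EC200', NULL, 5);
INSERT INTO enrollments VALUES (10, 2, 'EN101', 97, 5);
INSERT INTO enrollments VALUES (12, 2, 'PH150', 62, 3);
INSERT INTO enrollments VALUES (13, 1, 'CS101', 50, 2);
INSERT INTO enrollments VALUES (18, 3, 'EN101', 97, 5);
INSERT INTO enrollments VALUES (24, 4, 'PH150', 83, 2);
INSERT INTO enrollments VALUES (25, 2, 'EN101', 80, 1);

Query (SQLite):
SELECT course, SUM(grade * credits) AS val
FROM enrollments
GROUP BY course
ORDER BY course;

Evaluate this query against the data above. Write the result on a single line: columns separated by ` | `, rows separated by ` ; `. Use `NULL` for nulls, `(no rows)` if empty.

For each row compute grade * credits.
Group by course; take SUM of the expression per group.
  CS101: ids {13} → SUM(grade * credits)=100
  EC200: ids {3, 8} → SUM(grade * credits)=NULL
  EN101: ids {4, 10, 18, 25} → SUM(grade * credits)=1425
  PH150: ids {12, 24} → SUM(grade * credits)=352

CS101 | 100 ; EC200 | NULL ; EN101 | 1425 ; PH150 | 352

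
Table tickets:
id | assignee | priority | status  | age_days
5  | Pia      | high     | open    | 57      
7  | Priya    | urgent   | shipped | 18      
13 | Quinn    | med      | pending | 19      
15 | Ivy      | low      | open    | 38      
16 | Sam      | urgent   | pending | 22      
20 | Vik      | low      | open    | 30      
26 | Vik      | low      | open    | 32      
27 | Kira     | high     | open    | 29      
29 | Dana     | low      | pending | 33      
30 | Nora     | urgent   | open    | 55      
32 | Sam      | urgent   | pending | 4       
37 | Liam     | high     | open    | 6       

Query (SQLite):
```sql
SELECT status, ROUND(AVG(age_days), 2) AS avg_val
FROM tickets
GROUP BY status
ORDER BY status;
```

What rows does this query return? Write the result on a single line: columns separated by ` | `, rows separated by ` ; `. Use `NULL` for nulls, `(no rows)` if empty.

open | 35.29 ; pending | 19.5 ; shipped | 18

Partition tickets by status; compute ROUND(AVG(age_days), 2) within each group.
  open: ids {5, 15, 20, 26, 27, 30, 37} → ROUND(AVG(age_days), 2)=35.29
  pending: ids {13, 16, 29, 32} → ROUND(AVG(age_days), 2)=19.5
  shipped: ids {7} → ROUND(AVG(age_days), 2)=18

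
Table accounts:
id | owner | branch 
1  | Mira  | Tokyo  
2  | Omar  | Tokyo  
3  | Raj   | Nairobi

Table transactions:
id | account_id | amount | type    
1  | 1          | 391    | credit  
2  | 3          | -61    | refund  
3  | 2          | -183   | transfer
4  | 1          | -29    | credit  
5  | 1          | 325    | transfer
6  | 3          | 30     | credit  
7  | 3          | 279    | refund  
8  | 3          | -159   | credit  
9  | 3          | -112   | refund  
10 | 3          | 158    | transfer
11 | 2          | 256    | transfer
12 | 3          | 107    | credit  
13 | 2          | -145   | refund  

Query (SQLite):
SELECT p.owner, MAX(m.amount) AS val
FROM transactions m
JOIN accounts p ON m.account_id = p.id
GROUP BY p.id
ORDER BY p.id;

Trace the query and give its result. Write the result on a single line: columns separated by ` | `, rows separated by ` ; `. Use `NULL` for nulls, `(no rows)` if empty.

Mira | 391 ; Omar | 256 ; Raj | 279

Join each transactions row to its accounts via account_id.
Group joined rows by accounts.id; compute MAX(m.amount) per group.
  1: ids {1, 4, 5} → MAX(m.amount)=391
  2: ids {3, 11, 13} → MAX(m.amount)=256
  3: ids {2, 6, 7, 8, 9, 10, 12} → MAX(m.amount)=279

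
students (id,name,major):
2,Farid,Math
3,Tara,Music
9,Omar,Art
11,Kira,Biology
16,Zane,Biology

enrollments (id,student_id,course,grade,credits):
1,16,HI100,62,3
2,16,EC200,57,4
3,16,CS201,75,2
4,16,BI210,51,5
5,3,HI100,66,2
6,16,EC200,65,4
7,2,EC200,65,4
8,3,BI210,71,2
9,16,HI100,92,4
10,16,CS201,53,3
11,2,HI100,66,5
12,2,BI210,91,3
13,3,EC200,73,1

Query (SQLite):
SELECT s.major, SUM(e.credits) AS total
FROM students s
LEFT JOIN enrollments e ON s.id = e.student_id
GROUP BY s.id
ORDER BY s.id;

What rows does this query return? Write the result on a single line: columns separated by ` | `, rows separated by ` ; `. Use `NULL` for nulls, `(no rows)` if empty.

LEFT JOIN keeps every students row; unmatched ones get NULL for enrollments columns.
Group by students.id and compute SUM(e.credits). SUM over an all-NULL group is NULL.
  2: ids {7, 11, 12} → SUM(e.credits)=12
  3: ids {5, 8, 13} → SUM(e.credits)=5
  9: ids {—} → SUM(e.credits)=NULL
  11: ids {—} → SUM(e.credits)=NULL
  16: ids {1, 2, 3, 4, 6, 9, 10} → SUM(e.credits)=25

Math | 12 ; Music | 5 ; Art | NULL ; Biology | NULL ; Biology | 25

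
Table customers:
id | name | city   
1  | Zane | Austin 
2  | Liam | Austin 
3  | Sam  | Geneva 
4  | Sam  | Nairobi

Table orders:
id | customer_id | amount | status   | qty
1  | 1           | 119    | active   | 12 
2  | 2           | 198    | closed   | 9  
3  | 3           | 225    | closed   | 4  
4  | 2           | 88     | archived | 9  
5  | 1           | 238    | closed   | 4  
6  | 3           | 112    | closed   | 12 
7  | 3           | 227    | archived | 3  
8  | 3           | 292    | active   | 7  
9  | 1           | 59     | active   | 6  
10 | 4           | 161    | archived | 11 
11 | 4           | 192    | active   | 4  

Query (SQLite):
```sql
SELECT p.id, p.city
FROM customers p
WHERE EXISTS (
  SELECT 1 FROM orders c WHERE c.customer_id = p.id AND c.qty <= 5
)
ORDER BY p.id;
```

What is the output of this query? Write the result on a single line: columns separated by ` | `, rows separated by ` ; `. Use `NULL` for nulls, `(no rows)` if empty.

1 | Austin ; 3 | Geneva ; 4 | Nairobi

For each customers row, check whether any orders with matching customer_id has qty <= 5.
Keep rows where that is true.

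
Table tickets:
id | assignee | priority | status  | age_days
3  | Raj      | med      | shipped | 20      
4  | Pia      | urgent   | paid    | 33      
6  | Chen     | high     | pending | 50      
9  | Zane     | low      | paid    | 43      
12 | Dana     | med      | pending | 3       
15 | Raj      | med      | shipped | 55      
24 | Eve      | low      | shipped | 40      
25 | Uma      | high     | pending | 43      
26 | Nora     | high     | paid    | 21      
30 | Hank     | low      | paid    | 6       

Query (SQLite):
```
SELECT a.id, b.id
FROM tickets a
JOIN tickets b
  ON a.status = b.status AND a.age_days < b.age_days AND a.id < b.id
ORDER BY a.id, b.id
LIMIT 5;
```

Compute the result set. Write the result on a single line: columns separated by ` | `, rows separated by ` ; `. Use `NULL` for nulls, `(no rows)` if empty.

Pairs (a,b) with same status, a.age_days < b.age_days, a.id < b.id.
status groups: paid:{4,9,26,30} pending:{6,12,25} shipped:{3,15,24}
Ordered by (a.id, b.id); first 5.

3 | 15 ; 3 | 24 ; 4 | 9 ; 12 | 25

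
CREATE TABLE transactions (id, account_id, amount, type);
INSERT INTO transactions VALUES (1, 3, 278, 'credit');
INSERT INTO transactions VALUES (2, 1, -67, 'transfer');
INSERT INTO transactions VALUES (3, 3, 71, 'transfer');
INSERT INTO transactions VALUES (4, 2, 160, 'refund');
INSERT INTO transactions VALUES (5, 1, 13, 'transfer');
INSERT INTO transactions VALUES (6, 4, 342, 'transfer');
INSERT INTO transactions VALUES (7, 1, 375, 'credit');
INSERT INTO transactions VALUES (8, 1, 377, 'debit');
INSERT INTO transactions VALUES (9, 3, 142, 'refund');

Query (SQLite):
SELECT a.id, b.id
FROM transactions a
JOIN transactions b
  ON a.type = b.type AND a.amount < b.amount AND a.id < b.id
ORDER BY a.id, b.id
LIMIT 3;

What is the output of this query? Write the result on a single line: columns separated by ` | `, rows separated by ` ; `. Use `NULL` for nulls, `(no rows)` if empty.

1 | 7 ; 2 | 3 ; 2 | 5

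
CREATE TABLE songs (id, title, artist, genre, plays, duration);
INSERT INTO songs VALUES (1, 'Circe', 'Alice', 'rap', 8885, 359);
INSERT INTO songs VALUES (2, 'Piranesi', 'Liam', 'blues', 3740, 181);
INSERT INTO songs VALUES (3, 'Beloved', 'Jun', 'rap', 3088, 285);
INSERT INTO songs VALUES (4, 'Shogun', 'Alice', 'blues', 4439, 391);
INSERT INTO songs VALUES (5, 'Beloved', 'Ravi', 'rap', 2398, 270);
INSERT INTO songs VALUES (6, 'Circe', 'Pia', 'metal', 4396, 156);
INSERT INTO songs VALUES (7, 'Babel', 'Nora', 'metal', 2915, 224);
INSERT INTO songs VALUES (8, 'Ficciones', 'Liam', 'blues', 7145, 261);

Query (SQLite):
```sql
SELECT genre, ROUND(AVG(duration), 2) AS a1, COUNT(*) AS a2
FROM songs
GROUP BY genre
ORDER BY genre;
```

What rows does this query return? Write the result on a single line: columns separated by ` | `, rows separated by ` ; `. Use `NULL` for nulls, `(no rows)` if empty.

Group songs by genre.
Per group compute: ROUND(AVG(duration), 2), COUNT(*).
  blues: ids {2, 4, 8} → ROUND(AVG(duration), 2)=277.67, COUNT(*)=3
  metal: ids {6, 7} → ROUND(AVG(duration), 2)=190, COUNT(*)=2
  rap: ids {1, 3, 5} → ROUND(AVG(duration), 2)=304.67, COUNT(*)=3

blues | 277.67 | 3 ; metal | 190 | 2 ; rap | 304.67 | 3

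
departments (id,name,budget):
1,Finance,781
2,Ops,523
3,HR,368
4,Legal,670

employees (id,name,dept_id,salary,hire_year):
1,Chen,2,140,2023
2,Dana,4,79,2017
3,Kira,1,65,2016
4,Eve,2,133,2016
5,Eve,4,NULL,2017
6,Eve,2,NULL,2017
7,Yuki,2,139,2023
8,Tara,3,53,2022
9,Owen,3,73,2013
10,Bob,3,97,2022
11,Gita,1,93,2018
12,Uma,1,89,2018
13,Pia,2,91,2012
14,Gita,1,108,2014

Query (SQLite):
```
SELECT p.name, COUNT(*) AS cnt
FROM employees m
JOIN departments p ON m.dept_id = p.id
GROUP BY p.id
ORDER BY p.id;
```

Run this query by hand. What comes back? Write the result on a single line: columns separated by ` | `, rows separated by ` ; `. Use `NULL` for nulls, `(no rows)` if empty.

Join each employees row to its departments via dept_id.
Group joined rows by departments.id; compute COUNT(*) per group.
  1: ids {3, 11, 12, 14} → COUNT(*)=4
  2: ids {1, 4, 6, 7, 13} → COUNT(*)=5
  3: ids {8, 9, 10} → COUNT(*)=3
  4: ids {2, 5} → COUNT(*)=2

Finance | 4 ; Ops | 5 ; HR | 3 ; Legal | 2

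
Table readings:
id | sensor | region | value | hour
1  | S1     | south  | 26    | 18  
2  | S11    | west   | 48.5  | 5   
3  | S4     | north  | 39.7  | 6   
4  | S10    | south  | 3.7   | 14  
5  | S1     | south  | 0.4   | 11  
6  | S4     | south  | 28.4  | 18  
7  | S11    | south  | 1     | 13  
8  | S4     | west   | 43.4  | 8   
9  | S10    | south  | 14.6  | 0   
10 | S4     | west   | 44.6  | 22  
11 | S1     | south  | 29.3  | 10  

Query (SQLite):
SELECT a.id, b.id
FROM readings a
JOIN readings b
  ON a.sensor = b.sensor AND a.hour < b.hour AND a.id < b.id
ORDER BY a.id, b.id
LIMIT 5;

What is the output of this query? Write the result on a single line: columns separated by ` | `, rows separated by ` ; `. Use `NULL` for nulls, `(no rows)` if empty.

2 | 7 ; 3 | 6 ; 3 | 8 ; 3 | 10 ; 6 | 10

Pairs (a,b) with same sensor, a.hour < b.hour, a.id < b.id.
sensor groups: S1:{1,5,11} S10:{4,9} S11:{2,7} S4:{3,6,8,10}
Ordered by (a.id, b.id); first 5.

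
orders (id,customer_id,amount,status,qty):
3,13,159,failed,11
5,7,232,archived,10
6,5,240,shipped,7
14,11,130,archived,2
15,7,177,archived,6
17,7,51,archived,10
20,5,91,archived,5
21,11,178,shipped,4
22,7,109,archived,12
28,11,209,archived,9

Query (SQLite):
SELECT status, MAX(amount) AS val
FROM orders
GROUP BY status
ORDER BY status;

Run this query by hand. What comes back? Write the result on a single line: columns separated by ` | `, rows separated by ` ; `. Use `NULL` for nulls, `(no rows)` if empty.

Partition orders by status; compute MAX(amount) within each group.
  archived: ids {5, 14, 15, 17, 20, 22, 28} → MAX(amount)=232
  failed: ids {3} → MAX(amount)=159
  shipped: ids {6, 21} → MAX(amount)=240

archived | 232 ; failed | 159 ; shipped | 240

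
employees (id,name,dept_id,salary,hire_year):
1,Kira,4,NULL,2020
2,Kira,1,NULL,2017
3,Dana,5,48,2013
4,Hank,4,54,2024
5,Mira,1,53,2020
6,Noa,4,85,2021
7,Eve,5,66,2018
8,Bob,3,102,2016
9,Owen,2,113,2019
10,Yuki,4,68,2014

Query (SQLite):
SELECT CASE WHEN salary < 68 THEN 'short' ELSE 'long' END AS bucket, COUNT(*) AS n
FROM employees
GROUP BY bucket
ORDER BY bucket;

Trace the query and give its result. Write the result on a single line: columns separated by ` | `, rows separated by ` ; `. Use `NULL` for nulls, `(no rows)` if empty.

Bucket rows by salary < 68 → 'short' else 'long'; count each bucket.
NULL < 68 is unknown, so NULL salary falls into ELSE → 'long'.

long | 6 ; short | 4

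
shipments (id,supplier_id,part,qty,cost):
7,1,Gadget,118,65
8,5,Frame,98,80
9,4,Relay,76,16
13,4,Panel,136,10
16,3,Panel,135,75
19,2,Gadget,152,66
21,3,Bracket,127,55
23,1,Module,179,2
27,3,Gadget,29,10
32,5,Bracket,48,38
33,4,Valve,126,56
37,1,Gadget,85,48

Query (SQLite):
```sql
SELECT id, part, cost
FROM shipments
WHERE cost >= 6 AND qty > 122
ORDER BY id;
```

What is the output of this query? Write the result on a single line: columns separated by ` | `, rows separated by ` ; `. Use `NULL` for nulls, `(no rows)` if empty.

cost >= 6: ids {7, 8, 9, 13, 16, 19, 21, 27, 32, 33, 37}
qty > 122: ids {13, 16, 19, 21, 23, 33}
Combine with AND.

13 | Panel | 10 ; 16 | Panel | 75 ; 19 | Gadget | 66 ; 21 | Bracket | 55 ; 33 | Valve | 56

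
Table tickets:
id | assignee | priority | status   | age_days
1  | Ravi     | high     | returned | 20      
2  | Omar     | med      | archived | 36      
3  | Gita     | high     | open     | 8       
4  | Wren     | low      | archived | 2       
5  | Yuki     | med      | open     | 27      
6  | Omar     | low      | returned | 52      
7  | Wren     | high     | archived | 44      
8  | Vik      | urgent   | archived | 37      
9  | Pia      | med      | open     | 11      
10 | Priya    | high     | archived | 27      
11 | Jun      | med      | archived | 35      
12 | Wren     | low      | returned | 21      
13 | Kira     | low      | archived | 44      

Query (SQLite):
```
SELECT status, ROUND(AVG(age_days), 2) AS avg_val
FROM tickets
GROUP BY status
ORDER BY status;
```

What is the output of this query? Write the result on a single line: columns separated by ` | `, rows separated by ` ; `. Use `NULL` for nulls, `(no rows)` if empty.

Partition tickets by status; compute ROUND(AVG(age_days), 2) within each group.
  archived: ids {2, 4, 7, 8, 10, 11, 13} → ROUND(AVG(age_days), 2)=32.14
  open: ids {3, 5, 9} → ROUND(AVG(age_days), 2)=15.33
  returned: ids {1, 6, 12} → ROUND(AVG(age_days), 2)=31

archived | 32.14 ; open | 15.33 ; returned | 31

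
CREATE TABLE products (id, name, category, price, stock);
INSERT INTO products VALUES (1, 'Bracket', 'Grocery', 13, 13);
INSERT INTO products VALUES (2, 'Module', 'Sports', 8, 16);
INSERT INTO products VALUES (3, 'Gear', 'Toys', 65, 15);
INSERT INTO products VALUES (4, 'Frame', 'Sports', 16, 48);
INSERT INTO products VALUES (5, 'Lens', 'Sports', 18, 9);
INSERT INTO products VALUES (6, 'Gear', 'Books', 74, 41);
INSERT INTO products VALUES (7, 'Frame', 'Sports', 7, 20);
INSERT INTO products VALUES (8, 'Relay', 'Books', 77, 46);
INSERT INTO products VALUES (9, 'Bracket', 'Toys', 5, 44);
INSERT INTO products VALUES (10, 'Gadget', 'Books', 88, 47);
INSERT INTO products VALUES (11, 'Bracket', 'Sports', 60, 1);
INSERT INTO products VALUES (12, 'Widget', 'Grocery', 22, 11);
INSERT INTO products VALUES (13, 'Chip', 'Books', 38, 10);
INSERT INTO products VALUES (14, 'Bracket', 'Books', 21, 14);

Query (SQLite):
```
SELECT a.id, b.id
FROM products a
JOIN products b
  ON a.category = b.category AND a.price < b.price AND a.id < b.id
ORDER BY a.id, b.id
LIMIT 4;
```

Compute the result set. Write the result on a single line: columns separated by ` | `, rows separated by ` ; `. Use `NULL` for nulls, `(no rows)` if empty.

Pairs (a,b) with same category, a.price < b.price, a.id < b.id.
category groups: Books:{6,8,10,13,14} Grocery:{1,12} Sports:{2,4,5,7,11} Toys:{3,9}
Ordered by (a.id, b.id); first 4.

1 | 12 ; 2 | 4 ; 2 | 5 ; 2 | 11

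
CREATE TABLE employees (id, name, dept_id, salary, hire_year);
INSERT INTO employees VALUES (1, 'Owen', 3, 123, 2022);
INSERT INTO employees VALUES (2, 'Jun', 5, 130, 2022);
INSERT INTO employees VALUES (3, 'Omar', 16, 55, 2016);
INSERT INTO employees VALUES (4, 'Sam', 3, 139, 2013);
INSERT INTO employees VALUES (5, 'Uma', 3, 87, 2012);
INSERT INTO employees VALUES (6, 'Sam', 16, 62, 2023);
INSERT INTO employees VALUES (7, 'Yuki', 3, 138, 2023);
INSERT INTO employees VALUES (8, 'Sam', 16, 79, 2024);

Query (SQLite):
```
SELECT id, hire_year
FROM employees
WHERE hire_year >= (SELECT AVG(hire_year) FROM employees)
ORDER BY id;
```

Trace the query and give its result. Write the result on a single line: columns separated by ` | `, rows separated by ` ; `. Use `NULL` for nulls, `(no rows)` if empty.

1 | 2022 ; 2 | 2022 ; 6 | 2023 ; 7 | 2023 ; 8 | 2024

Scalar subquery: AVG(hire_year) over all employees rows = 2019.375.
Keep rows where hire_year >= that value.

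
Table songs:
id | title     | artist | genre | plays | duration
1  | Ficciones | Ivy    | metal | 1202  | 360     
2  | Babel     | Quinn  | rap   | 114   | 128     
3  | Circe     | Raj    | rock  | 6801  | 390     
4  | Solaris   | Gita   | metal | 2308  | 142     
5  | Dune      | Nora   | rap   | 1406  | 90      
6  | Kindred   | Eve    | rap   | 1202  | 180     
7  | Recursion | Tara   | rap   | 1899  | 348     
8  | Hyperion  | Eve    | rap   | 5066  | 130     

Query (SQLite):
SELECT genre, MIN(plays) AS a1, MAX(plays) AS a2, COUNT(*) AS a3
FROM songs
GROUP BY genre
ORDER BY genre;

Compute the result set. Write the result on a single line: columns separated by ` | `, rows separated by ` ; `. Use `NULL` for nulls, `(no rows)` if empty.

metal | 1202 | 2308 | 2 ; rap | 114 | 5066 | 5 ; rock | 6801 | 6801 | 1

Group songs by genre.
Per group compute: MIN(plays), MAX(plays), COUNT(*).
  metal: ids {1, 4} → MIN(plays)=1202, MAX(plays)=2308, COUNT(*)=2
  rap: ids {2, 5, 6, 7, 8} → MIN(plays)=114, MAX(plays)=5066, COUNT(*)=5
  rock: ids {3} → MIN(plays)=6801, MAX(plays)=6801, COUNT(*)=1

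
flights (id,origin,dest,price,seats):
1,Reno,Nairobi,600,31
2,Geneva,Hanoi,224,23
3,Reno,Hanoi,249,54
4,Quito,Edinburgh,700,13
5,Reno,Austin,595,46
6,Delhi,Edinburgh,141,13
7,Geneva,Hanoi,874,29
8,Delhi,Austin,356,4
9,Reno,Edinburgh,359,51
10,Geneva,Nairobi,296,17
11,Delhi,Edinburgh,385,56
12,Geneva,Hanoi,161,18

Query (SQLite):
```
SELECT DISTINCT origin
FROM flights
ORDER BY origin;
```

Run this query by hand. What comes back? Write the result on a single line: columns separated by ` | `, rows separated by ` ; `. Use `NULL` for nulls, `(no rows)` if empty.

Collect distinct origin values from flights.

Delhi ; Geneva ; Quito ; Reno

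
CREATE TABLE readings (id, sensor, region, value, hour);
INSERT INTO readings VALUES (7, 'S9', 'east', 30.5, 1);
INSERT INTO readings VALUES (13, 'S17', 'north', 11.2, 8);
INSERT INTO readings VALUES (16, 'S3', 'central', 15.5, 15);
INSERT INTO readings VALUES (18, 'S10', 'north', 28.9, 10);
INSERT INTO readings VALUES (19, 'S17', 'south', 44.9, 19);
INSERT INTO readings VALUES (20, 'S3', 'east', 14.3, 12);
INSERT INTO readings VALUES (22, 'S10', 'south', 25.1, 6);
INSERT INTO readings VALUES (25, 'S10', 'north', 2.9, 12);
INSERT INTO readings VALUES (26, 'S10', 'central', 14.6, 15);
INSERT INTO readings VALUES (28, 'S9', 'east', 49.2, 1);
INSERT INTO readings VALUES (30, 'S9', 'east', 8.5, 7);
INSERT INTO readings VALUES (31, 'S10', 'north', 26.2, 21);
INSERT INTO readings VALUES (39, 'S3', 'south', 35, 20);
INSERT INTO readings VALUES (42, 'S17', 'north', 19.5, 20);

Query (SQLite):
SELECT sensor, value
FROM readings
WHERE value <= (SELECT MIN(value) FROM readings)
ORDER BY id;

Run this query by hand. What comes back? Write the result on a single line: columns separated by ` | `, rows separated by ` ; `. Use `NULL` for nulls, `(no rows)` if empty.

Scalar subquery: MIN(value) over all readings rows = 2.9.
Keep rows where value <= that value.

S10 | 2.9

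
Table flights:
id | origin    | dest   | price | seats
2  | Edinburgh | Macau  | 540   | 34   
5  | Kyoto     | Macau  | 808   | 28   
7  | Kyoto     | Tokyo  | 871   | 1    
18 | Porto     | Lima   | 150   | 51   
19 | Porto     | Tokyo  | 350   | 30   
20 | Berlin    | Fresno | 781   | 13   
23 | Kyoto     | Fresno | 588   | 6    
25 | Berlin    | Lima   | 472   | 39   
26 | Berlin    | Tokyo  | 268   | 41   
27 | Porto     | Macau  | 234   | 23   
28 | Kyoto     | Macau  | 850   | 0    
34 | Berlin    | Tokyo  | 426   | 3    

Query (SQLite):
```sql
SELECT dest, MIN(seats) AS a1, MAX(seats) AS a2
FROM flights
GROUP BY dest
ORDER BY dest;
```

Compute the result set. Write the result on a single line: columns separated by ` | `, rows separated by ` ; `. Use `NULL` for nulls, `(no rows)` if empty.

Group flights by dest.
Per group compute: MIN(seats), MAX(seats).
  Fresno: ids {20, 23} → MIN(seats)=6, MAX(seats)=13
  Lima: ids {18, 25} → MIN(seats)=39, MAX(seats)=51
  Macau: ids {2, 5, 27, 28} → MIN(seats)=0, MAX(seats)=34
  Tokyo: ids {7, 19, 26, 34} → MIN(seats)=1, MAX(seats)=41

Fresno | 6 | 13 ; Lima | 39 | 51 ; Macau | 0 | 34 ; Tokyo | 1 | 41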